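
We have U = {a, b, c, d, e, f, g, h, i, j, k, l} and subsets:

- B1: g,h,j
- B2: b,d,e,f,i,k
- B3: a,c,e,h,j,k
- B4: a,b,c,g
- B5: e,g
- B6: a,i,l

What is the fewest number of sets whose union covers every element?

B1, B2, B3, B6 together cover {a, b, c, d, e, f, g, h, i, j, k, l} — every element.
No 3 of the 6 sets cover everything (all 20 triples fall short), so 4 is minimum.

4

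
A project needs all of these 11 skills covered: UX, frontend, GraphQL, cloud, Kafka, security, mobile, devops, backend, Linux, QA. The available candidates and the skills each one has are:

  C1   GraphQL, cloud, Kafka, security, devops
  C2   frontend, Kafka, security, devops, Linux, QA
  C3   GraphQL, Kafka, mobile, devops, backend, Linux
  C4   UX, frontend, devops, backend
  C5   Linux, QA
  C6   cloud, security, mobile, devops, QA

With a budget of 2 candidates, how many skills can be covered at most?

Choosing C2, C3 covers {frontend, GraphQL, Kafka, security, mobile, devops, backend, Linux, QA} — 9 skills.
No choice of 2 candidates does better; here UX, cloud are left uncovered.

9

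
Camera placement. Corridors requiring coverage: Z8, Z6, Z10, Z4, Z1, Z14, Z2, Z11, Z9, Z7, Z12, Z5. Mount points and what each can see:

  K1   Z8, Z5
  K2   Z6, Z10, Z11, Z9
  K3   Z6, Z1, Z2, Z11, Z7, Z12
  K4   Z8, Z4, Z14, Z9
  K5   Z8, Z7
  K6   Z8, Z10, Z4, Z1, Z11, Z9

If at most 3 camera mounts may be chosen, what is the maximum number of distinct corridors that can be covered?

11

Choosing K1, K3, K4 covers {Z8, Z6, Z4, Z1, Z14, Z2, Z11, Z9, Z7, Z12, Z5} — 11 corridors.
No choice of 3 camera mounts does better; here Z10 is left uncovered.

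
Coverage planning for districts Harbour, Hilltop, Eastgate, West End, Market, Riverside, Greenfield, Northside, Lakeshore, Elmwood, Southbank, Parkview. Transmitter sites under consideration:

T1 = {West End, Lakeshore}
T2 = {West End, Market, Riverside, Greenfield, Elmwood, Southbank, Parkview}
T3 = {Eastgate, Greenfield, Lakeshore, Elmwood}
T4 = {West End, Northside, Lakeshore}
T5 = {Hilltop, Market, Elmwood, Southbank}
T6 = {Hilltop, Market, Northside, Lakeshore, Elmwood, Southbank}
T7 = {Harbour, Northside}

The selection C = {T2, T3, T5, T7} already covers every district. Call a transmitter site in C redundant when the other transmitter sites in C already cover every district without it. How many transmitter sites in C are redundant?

Drop T2: West End, Riverside, Parkview uncovered — not redundant.
Drop T3: Eastgate, Lakeshore uncovered — not redundant.
Drop T5: Hilltop uncovered — not redundant.
Drop T7: Harbour, Northside uncovered — not redundant.
None of the transmitter sites in C is redundant.

0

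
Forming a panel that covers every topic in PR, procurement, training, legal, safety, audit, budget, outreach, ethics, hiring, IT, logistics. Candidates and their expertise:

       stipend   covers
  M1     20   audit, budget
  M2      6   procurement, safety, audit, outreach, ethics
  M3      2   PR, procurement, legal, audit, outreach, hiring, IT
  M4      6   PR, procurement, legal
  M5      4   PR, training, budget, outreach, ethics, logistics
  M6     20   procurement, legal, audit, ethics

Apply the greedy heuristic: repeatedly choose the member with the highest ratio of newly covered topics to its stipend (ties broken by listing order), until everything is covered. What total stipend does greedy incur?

12

Pick 1: M3 adds 7 new (PR, procurement, legal, audit, outreach, hiring, IT) at stipend 2 (ratio 7/2).
Pick 2: M5 adds 4 new (training, budget, ethics, logistics) at stipend 4 (ratio 4/4).
Pick 3: M2 adds 1 new (safety) at stipend 6 (ratio 1/6).
Greedy total stipend: 2 + 4 + 6 = 12.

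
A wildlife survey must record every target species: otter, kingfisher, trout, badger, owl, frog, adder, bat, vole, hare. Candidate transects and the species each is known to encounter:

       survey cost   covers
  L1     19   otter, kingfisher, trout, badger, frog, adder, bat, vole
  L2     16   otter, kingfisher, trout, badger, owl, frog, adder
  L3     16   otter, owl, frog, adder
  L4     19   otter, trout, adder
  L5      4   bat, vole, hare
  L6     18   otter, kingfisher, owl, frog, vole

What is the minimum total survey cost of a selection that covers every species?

20

L2, L5 cover every species at survey cost 16 + 4 = 20.
Any cover uses at least 2 transects; among all covering selections none totals below 20.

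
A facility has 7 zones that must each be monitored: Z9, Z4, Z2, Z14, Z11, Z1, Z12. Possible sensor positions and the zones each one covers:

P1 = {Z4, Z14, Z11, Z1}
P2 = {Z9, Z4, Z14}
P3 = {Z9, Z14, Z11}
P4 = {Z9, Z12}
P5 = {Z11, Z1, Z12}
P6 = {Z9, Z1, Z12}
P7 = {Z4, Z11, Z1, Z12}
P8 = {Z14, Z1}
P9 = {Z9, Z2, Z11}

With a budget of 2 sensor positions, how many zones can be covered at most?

Choosing P1, P4 covers {Z9, Z4, Z14, Z11, Z1, Z12} — 6 zones.
No choice of 2 sensor positions does better; here Z2 is left uncovered.

6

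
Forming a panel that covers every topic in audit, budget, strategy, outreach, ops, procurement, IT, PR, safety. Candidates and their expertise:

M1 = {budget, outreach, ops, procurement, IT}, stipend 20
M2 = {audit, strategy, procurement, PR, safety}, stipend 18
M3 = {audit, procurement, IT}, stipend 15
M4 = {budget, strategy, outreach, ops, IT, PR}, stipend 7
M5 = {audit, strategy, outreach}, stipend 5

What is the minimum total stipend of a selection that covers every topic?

25

M2, M4 cover every topic at stipend 18 + 7 = 25.
Any cover uses at least 2 members; among all covering selections none totals below 25.
Greedy by coverage-per-stipend would pick M4, M5, M2 for 30 — worse than the optimum 25.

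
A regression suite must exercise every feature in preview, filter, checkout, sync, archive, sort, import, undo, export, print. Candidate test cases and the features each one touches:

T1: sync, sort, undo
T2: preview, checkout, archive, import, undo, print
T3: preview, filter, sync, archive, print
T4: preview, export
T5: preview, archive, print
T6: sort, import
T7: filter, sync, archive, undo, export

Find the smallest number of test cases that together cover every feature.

T1, T2, T7 together cover {preview, filter, checkout, sync, archive, sort, import, undo, export, print} — every feature.
No 2 of the 7 test cases cover everything (all 21 pairs fall short), so 3 is minimum.

3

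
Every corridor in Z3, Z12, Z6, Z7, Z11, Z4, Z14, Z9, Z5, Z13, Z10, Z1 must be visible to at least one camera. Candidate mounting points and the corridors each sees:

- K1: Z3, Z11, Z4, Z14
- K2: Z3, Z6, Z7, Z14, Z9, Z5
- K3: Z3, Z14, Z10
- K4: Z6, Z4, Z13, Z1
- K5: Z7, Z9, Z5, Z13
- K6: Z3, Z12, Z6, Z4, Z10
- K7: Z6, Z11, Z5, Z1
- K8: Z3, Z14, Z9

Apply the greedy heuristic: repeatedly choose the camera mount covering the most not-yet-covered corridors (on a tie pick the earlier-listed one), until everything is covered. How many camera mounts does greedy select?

4

Pick 1: K2 covers 6 new corridors (Z3, Z6, Z7, Z14, Z9, Z5).
Pick 2: K4 covers 3 new corridors (Z4, Z13, Z1).
Pick 3: K6 covers 2 new corridors (Z12, Z10).
Pick 4: K1 covers 1 new corridors (Z11).
Greedy uses 4 camera mounts.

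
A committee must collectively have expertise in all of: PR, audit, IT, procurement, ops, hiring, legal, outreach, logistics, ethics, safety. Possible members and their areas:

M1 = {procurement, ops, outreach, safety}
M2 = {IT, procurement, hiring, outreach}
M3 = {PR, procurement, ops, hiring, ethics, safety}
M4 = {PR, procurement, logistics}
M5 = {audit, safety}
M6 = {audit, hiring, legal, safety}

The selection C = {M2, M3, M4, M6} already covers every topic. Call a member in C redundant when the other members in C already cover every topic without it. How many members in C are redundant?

Drop M2: IT, outreach uncovered — not redundant.
Drop M3: ops, ethics uncovered — not redundant.
Drop M4: logistics uncovered — not redundant.
Drop M6: audit, legal uncovered — not redundant.
None of the members in C is redundant.

0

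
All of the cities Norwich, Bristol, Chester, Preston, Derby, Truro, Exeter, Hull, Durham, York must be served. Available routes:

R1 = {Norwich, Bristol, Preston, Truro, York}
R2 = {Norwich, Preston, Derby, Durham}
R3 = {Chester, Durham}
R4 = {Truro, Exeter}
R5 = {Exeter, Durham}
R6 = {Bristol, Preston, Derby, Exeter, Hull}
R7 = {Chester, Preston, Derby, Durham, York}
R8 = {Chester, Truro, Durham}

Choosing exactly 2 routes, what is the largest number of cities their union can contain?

Choosing R1, R6 covers {Norwich, Bristol, Preston, Derby, Truro, Exeter, Hull, York} — 8 cities.
No choice of 2 routes does better; here Chester, Durham are left uncovered.

8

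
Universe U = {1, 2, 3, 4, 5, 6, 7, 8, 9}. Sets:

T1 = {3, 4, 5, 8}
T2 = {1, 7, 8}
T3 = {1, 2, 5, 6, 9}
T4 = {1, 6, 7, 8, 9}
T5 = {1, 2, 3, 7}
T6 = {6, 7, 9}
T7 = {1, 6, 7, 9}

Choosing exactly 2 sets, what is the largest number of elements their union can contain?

Choosing T1, T3 covers {1, 2, 3, 4, 5, 6, 8, 9} — 8 elements.
No choice of 2 sets does better; here 7 is left uncovered.

8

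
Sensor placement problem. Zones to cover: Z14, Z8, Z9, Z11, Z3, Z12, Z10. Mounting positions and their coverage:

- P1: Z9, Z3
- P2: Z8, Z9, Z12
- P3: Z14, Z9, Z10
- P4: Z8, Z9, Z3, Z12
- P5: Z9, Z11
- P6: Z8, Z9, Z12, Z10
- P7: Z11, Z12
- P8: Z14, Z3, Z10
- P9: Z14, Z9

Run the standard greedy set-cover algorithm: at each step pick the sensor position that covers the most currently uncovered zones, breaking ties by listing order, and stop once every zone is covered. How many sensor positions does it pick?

3

Pick 1: P4 covers 4 new zones (Z8, Z9, Z3, Z12).
Pick 2: P3 covers 2 new zones (Z14, Z10).
Pick 3: P5 covers 1 new zones (Z11).
Greedy uses 3 sensor positions.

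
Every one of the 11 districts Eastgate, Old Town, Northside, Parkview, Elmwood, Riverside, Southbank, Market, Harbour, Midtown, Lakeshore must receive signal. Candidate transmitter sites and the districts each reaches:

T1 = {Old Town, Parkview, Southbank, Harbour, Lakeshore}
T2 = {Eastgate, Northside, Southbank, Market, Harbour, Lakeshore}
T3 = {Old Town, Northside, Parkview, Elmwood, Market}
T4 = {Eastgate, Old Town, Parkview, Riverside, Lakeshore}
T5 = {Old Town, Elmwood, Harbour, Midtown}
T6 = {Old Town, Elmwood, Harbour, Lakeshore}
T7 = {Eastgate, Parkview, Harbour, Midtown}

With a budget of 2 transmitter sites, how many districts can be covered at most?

Choosing T2, T3 covers {Eastgate, Old Town, Northside, Parkview, Elmwood, Southbank, Market, Harbour, Lakeshore} — 9 districts.
No choice of 2 transmitter sites does better; here Riverside, Midtown are left uncovered.

9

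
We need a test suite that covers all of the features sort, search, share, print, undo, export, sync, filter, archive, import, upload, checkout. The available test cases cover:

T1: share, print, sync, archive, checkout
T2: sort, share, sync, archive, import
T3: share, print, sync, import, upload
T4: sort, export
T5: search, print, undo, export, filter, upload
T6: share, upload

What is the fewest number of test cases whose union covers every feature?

T1, T2, T5 together cover {sort, search, share, print, undo, export, sync, filter, archive, import, upload, checkout} — every feature.
No 2 of the 6 test cases cover everything (all 15 pairs fall short), so 3 is minimum.

3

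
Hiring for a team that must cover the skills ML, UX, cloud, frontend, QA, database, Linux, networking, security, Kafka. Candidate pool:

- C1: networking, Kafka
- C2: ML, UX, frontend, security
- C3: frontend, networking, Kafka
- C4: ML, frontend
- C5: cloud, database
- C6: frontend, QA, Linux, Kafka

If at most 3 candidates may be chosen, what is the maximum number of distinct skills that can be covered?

Choosing C2, C5, C6 covers {ML, UX, cloud, frontend, QA, database, Linux, security, Kafka} — 9 skills.
No choice of 3 candidates does better; here networking is left uncovered.

9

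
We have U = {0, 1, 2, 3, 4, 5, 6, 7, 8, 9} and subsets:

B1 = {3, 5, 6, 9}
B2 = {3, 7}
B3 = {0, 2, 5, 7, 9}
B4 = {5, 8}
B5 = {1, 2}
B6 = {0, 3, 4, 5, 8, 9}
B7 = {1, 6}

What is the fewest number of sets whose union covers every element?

3

B3, B6, B7 together cover {0, 1, 2, 3, 4, 5, 6, 7, 8, 9} — every element.
No 2 of the 7 sets cover everything (all 21 pairs fall short), so 3 is minimum.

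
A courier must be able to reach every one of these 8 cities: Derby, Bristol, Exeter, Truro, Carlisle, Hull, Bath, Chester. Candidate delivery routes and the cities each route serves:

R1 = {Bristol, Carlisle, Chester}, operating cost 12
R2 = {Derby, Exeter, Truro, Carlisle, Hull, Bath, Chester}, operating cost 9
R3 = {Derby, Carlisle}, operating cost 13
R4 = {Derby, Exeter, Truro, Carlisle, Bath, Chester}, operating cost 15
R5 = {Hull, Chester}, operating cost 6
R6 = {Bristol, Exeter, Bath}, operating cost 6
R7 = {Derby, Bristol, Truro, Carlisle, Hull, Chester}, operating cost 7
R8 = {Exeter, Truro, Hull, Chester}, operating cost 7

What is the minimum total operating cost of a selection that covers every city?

R6, R7 cover every city at operating cost 6 + 7 = 13.
Any cover uses at least 2 routes; among all covering selections none totals below 13.

13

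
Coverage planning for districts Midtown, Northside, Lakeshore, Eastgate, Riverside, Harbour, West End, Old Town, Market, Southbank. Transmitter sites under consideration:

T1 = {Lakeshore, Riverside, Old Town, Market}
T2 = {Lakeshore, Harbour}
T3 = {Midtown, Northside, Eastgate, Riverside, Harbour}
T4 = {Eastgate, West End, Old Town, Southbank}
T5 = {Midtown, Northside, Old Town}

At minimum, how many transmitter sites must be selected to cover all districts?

3

T1, T3, T4 together cover {Midtown, Northside, Lakeshore, Eastgate, Riverside, Harbour, West End, Old Town, Market, Southbank} — every district.
No 2 of the 5 transmitter sites cover everything (all 10 pairs fall short), so 3 is minimum.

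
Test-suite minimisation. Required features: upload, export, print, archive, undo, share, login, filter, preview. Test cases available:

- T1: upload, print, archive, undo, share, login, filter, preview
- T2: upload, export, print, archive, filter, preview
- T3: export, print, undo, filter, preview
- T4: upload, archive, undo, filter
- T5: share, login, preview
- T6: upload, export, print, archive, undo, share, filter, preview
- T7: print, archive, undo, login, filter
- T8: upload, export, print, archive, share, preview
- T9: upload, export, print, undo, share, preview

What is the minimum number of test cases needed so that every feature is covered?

2

T1, T2 together cover {upload, export, print, archive, undo, share, login, filter, preview} — every feature.
No single test case contains all 9 features, so 2 is optimal.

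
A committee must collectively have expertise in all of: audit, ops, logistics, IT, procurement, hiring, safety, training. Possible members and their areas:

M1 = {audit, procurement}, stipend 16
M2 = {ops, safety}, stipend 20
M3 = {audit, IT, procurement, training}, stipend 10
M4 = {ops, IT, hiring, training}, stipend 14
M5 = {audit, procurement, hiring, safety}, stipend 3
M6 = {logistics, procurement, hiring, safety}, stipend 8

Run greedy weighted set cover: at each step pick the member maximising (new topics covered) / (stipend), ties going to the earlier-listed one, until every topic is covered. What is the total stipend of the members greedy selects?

25

Pick 1: M5 adds 4 new (audit, procurement, hiring, safety) at stipend 3 (ratio 4/3).
Pick 2: M4 adds 3 new (ops, IT, training) at stipend 14 (ratio 3/14).
Pick 3: M6 adds 1 new (logistics) at stipend 8 (ratio 1/8).
Greedy total stipend: 3 + 14 + 8 = 25.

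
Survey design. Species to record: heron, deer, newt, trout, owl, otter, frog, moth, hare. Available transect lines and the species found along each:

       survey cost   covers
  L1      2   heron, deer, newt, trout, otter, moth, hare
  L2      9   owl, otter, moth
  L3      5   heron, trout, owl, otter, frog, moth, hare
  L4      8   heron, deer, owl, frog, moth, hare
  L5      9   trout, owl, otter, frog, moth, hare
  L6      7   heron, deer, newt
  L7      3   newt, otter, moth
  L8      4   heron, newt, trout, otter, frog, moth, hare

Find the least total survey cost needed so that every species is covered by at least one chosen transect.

7

L1, L3 cover every species at survey cost 2 + 5 = 7.
Any cover uses at least 2 transects; among all covering selections none totals below 7.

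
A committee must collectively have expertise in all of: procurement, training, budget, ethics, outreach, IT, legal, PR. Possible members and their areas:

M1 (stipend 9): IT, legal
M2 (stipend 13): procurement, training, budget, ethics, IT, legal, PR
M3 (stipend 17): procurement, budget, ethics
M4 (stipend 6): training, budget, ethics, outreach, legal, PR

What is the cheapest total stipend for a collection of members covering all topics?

19

M2, M4 cover every topic at stipend 13 + 6 = 19.
Any cover uses at least 2 members; among all covering selections none totals below 19.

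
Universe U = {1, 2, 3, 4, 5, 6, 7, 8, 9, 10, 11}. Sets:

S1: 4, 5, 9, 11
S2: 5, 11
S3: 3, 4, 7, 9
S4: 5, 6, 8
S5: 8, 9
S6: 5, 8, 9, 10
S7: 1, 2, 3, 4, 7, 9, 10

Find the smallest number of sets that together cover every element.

S1, S4, S7 together cover {1, 2, 3, 4, 5, 6, 7, 8, 9, 10, 11} — every element.
No 2 of the 7 sets cover everything (all 21 pairs fall short), so 3 is minimum.

3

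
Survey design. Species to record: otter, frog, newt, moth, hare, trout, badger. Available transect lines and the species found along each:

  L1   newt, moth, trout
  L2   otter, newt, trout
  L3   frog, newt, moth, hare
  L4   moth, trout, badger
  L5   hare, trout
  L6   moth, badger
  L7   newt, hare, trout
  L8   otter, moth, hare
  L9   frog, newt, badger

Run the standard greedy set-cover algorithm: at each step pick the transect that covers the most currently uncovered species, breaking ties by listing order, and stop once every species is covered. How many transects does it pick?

3

Pick 1: L3 covers 4 new species (frog, newt, moth, hare).
Pick 2: L2 covers 2 new species (otter, trout).
Pick 3: L4 covers 1 new species (badger).
Greedy uses 3 transects.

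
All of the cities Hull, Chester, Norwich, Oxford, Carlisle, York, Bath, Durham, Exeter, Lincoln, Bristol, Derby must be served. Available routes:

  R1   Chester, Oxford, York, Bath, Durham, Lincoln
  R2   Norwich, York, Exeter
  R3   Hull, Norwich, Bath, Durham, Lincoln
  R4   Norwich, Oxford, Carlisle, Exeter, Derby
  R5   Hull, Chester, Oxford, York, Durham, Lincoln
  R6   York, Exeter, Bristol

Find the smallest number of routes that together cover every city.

R1, R3, R4, R6 together cover {Hull, Chester, Norwich, Oxford, Carlisle, York, Bath, Durham, Exeter, Lincoln, Bristol, Derby} — every city.
No 3 of the 6 routes cover everything (all 20 triples fall short), so 4 is minimum.

4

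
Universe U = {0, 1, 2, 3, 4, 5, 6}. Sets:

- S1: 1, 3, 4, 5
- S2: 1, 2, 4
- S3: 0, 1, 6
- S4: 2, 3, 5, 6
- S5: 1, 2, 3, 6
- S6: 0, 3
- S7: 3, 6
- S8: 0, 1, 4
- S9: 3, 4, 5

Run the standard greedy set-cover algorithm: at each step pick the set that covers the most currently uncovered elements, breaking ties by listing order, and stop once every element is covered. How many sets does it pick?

Pick 1: S1 covers 4 new elements (1, 3, 4, 5).
Pick 2: S3 covers 2 new elements (0, 6).
Pick 3: S2 covers 1 new elements (2).
Greedy uses 3 sets. (The true minimum is 2.)

3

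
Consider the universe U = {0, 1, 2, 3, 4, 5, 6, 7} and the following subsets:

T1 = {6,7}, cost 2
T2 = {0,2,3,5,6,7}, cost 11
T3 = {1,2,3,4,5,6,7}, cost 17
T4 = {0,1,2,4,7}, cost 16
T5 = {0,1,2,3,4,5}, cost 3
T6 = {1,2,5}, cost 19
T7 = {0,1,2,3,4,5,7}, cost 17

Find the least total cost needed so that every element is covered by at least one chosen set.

5

T1, T5 cover every element at cost 2 + 3 = 5.
Any cover uses at least 2 sets; among all covering selections none totals below 5.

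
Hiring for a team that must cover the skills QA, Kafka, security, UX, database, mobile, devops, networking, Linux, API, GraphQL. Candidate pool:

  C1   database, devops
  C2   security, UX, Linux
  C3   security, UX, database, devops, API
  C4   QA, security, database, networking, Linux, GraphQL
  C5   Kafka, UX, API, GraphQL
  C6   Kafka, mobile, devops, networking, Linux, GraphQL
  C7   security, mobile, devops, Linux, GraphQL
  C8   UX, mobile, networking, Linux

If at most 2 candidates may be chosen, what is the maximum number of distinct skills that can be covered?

Choosing C3, C6 covers {Kafka, security, UX, database, mobile, devops, networking, Linux, API, GraphQL} — 10 skills.
No choice of 2 candidates does better; here QA is left uncovered.

10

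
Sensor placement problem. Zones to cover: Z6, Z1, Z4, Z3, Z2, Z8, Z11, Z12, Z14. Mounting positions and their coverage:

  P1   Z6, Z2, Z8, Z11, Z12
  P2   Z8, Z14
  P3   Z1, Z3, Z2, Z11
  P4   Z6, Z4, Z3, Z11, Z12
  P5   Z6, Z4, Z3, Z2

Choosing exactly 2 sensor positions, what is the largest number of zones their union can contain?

7

Choosing P1, P3 covers {Z6, Z1, Z3, Z2, Z8, Z11, Z12} — 7 zones.
No choice of 2 sensor positions does better; here Z4, Z14 are left uncovered.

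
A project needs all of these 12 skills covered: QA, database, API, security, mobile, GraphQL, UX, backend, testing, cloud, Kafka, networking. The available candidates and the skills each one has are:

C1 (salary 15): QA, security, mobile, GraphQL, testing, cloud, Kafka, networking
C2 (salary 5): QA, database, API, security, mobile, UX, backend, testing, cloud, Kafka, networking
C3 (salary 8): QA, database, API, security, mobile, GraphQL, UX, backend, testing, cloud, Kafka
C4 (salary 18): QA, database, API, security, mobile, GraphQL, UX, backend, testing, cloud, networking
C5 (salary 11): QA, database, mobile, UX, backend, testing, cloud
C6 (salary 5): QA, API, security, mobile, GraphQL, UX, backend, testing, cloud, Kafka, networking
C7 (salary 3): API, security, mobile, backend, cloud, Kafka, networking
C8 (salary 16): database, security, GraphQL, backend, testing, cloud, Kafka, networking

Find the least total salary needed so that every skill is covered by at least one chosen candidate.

C2, C6 cover every skill at salary 5 + 5 = 10.
Any cover uses at least 2 candidates; among all covering selections none totals below 10.
Greedy by coverage-per-salary would pick C7, C2, C6 for 13 — worse than the optimum 10.

10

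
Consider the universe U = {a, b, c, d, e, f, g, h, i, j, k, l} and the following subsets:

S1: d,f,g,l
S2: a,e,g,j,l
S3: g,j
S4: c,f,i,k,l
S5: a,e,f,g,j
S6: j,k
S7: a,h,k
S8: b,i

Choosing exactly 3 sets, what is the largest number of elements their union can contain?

Choosing S1, S2, S4 covers {a, c, d, e, f, g, i, j, k, l} — 10 elements.
No choice of 3 sets does better; here b, h are left uncovered.

10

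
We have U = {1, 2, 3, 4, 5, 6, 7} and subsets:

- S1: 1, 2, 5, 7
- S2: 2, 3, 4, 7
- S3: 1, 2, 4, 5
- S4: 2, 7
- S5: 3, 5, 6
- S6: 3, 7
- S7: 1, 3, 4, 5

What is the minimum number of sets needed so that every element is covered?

3

S1, S2, S5 together cover {1, 2, 3, 4, 5, 6, 7} — every element.
No 2 of the 7 sets cover everything (all 21 pairs fall short), so 3 is minimum.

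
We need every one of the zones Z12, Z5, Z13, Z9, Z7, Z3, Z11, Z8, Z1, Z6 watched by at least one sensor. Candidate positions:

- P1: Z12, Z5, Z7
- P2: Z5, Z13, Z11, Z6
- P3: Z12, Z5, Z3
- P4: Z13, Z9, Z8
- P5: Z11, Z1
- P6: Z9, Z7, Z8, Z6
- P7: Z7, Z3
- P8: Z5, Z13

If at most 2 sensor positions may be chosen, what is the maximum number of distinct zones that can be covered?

Choosing P2, P6 covers {Z5, Z13, Z9, Z7, Z11, Z8, Z6} — 7 zones.
No choice of 2 sensor positions does better; here Z12, Z3, Z1 are left uncovered.

7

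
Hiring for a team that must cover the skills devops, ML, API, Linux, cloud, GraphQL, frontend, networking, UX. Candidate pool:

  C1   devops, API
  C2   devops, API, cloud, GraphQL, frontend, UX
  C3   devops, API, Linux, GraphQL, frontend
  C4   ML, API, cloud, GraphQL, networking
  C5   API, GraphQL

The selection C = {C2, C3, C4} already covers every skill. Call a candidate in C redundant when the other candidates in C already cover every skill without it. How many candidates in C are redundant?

Drop C2: UX uncovered — not redundant.
Drop C3: Linux uncovered — not redundant.
Drop C4: ML, networking uncovered — not redundant.
None of the candidates in C is redundant.

0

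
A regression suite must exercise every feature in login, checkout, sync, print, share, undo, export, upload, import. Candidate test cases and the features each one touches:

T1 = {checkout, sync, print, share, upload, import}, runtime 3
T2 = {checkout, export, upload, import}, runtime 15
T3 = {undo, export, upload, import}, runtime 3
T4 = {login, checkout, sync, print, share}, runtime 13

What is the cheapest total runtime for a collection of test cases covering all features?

T3, T4 cover every feature at runtime 3 + 13 = 16.
Any cover uses at least 2 test cases; among all covering selections none totals below 16.
Greedy by coverage-per-runtime would pick T1, T3, T4 for 19 — worse than the optimum 16.

16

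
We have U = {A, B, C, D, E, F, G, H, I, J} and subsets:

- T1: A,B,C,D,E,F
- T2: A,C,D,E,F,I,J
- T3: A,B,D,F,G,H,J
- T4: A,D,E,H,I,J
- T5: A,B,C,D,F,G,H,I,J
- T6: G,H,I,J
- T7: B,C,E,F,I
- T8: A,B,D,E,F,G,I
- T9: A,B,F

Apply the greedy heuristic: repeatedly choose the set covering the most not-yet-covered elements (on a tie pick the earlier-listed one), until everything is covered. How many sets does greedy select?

Pick 1: T5 covers 9 new elements (A, B, C, D, F, G, H, I, J).
Pick 2: T1 covers 1 new elements (E).
Greedy uses 2 sets.

2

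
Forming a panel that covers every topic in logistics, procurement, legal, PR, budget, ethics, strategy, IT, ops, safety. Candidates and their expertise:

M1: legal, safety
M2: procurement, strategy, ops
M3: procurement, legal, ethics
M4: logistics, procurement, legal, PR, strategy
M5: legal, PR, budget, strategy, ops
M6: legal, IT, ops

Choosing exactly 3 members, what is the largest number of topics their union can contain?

8

Choosing M1, M3, M5 covers {procurement, legal, PR, budget, ethics, strategy, ops, safety} — 8 topics.
No choice of 3 members does better; here logistics, IT are left uncovered.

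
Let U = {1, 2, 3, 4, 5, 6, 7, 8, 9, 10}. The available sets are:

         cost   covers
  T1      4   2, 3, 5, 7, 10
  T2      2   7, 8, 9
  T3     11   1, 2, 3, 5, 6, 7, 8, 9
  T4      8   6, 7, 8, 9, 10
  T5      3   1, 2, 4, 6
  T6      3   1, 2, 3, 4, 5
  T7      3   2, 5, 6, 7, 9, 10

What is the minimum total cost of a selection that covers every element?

T2, T6, T7 cover every element at cost 2 + 3 + 3 = 8.
Any cover uses at least 2 sets; among all covering selections none totals below 8.

8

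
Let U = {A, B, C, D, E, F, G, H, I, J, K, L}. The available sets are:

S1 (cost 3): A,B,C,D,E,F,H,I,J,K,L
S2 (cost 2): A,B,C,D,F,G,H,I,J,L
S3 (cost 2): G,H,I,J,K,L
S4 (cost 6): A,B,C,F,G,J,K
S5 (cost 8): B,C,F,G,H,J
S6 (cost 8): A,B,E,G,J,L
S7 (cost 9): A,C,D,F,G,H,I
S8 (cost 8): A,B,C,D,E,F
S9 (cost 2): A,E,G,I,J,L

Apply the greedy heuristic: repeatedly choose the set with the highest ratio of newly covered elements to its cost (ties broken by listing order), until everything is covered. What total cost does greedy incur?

5

Pick 1: S2 adds 10 new (A, B, C, D, F, G, H, I, J, L) at cost 2 (ratio 10/2).
Pick 2: S1 adds 2 new (E, K) at cost 3 (ratio 2/3).
Greedy total cost: 2 + 3 = 5.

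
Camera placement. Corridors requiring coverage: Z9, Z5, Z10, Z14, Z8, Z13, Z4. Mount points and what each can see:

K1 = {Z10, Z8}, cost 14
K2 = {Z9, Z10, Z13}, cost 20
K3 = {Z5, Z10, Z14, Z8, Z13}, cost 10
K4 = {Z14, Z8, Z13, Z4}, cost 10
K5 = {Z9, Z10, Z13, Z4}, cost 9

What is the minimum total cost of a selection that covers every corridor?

K3, K5 cover every corridor at cost 10 + 9 = 19.
Any cover uses at least 2 camera mounts; among all covering selections none totals below 19.

19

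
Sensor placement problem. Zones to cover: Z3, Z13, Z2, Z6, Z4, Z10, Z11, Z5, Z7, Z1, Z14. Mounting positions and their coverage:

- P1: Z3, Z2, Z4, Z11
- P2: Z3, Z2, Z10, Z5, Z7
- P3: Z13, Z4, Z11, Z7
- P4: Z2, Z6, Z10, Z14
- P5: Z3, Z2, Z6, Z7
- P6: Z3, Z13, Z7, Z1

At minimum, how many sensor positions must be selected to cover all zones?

P1, P2, P4, P6 together cover {Z3, Z13, Z2, Z6, Z4, Z10, Z11, Z5, Z7, Z1, Z14} — every zone.
No 3 of the 6 sensor positions cover everything (all 20 triples fall short), so 4 is minimum.

4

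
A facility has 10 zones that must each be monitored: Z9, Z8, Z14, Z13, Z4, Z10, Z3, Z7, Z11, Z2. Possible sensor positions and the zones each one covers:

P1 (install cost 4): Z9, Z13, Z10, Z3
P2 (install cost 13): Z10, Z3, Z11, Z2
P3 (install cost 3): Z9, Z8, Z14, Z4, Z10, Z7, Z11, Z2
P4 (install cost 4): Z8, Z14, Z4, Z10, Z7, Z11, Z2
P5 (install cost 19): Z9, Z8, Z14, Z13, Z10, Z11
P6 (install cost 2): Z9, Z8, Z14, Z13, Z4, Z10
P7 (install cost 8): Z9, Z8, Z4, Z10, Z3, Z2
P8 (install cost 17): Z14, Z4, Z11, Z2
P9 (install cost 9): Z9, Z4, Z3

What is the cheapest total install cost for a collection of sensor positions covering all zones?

P1, P3 cover every zone at install cost 4 + 3 = 7.
Any cover uses at least 2 sensor positions; among all covering selections none totals below 7.
Greedy by coverage-per-install cost would pick P6, P3, P1 for 9 — worse than the optimum 7.

7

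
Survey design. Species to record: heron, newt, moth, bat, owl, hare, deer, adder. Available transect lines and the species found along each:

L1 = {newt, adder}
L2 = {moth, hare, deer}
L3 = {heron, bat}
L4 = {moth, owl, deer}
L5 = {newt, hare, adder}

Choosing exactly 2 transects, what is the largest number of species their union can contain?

6

Choosing L4, L5 covers {newt, moth, owl, hare, deer, adder} — 6 species.
No choice of 2 transects does better; here heron, bat are left uncovered.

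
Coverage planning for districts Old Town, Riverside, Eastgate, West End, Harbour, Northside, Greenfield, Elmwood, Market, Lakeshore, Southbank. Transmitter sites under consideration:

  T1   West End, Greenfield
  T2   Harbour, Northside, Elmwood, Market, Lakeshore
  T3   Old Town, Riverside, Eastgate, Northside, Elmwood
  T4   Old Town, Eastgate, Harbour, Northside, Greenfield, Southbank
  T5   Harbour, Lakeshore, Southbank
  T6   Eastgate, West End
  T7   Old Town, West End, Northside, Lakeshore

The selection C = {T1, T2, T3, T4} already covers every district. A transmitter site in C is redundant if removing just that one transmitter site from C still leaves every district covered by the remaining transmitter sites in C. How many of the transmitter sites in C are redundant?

Drop T1: West End uncovered — not redundant.
Drop T2: Market, Lakeshore uncovered — not redundant.
Drop T3: Riverside uncovered — not redundant.
Drop T4: Southbank uncovered — not redundant.
None of the transmitter sites in C is redundant.

0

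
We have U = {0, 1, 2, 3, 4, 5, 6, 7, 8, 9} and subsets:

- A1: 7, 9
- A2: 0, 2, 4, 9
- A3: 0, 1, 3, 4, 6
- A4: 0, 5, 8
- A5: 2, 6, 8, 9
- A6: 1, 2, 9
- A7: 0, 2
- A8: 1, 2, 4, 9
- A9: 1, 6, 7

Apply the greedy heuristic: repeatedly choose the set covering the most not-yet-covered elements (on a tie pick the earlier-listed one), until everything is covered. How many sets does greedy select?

Pick 1: A3 covers 5 new elements (0, 1, 3, 4, 6).
Pick 2: A5 covers 3 new elements (2, 8, 9).
Pick 3: A1 covers 1 new elements (7).
Pick 4: A4 covers 1 new elements (5).
Greedy uses 4 sets.

4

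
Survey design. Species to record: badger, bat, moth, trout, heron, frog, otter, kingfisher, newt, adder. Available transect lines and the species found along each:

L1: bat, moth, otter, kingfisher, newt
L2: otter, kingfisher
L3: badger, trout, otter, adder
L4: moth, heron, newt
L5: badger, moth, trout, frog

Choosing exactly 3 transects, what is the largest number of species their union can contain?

Choosing L1, L3, L4 covers {badger, bat, moth, trout, heron, otter, kingfisher, newt, adder} — 9 species.
No choice of 3 transects does better; here frog is left uncovered.

9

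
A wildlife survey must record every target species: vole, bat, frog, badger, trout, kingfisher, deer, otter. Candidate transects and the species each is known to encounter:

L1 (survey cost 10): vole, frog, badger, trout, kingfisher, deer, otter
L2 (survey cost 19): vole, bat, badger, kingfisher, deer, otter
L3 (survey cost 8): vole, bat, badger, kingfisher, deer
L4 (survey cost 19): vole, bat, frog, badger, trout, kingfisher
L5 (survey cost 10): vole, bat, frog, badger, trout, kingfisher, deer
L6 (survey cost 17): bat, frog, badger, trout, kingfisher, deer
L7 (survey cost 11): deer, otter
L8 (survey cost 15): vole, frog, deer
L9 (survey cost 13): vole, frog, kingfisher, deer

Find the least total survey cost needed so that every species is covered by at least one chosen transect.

18

L1, L3 cover every species at survey cost 10 + 8 = 18.
Any cover uses at least 2 transects; among all covering selections none totals below 18.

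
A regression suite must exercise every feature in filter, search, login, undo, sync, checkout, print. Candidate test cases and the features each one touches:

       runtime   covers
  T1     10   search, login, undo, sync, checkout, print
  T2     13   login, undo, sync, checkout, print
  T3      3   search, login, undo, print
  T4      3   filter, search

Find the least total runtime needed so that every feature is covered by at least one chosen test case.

13

T1, T4 cover every feature at runtime 10 + 3 = 13.
Any cover uses at least 2 test cases; among all covering selections none totals below 13.
Greedy by coverage-per-runtime would pick T3, T4, T1 for 16 — worse than the optimum 13.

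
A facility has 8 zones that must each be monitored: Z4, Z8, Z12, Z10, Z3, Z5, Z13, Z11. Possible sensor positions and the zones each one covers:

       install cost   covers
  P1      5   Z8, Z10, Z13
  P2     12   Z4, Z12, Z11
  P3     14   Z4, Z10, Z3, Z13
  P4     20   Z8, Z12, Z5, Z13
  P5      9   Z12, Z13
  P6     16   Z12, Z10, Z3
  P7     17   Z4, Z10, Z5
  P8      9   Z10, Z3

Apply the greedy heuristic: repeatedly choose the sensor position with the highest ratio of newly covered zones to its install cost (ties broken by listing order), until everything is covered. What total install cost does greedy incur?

43

Pick 1: P1 adds 3 new (Z8, Z10, Z13) at install cost 5 (ratio 3/5).
Pick 2: P2 adds 3 new (Z4, Z12, Z11) at install cost 12 (ratio 3/12).
Pick 3: P8 adds 1 new (Z3) at install cost 9 (ratio 1/9).
Pick 4: P7 adds 1 new (Z5) at install cost 17 (ratio 1/17).
Greedy total install cost: 5 + 12 + 9 + 17 = 43. (The true optimum is 41, so greedy overshoots here.)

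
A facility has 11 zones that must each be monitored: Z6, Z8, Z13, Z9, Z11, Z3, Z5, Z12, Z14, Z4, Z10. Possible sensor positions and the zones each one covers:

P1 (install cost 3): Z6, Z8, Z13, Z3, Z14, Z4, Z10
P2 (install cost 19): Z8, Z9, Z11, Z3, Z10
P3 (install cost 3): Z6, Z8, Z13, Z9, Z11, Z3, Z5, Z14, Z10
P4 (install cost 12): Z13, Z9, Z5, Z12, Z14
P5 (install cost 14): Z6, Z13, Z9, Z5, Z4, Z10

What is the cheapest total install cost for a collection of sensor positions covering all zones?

P1, P3, P4 cover every zone at install cost 3 + 3 + 12 = 18.
Any cover uses at least 3 sensor positions; among all covering selections none totals below 18.

18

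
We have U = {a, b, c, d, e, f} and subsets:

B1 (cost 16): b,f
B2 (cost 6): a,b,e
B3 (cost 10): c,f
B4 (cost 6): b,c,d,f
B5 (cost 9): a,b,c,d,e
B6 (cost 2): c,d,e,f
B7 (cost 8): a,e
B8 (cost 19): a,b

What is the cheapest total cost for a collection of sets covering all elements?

8

B2, B6 cover every element at cost 6 + 2 = 8.
Any cover uses at least 2 sets; among all covering selections none totals below 8.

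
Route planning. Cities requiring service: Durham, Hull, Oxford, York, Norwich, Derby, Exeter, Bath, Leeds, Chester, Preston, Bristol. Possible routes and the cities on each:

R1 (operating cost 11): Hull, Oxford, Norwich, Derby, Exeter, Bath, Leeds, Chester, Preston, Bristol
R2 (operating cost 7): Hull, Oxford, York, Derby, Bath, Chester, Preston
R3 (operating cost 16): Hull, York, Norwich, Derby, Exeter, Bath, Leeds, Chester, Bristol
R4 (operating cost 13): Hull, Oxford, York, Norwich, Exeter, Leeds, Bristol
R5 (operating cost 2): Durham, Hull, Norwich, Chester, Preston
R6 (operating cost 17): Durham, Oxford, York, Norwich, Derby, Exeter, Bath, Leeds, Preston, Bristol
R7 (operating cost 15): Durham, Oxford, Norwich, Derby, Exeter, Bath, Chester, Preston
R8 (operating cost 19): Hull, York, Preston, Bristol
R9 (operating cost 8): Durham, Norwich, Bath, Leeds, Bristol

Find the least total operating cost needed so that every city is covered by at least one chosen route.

19

R5, R6 cover every city at operating cost 2 + 17 = 19.
Any cover uses at least 2 routes; among all covering selections none totals below 19.
Greedy by coverage-per-operating cost would pick R5, R2, R1 for 20 — worse than the optimum 19.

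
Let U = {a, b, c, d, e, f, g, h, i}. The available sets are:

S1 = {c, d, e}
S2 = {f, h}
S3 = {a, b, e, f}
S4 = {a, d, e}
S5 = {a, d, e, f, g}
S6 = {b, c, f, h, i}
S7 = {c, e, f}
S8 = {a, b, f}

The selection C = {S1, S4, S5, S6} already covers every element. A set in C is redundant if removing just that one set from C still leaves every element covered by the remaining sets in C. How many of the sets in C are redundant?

2

Drop S1: the rest still cover every element — redundant.
Drop S4: the rest still cover every element — redundant.
Drop S5: g uncovered — not redundant.
Drop S6: b, h, i uncovered — not redundant.
2 redundant: S1, S4.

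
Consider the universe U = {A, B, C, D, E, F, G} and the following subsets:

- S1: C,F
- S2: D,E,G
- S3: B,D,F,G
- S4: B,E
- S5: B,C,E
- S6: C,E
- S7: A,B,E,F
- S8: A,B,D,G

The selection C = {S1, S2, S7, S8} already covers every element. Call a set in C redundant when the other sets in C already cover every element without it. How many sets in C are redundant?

Drop S1: C uncovered — not redundant.
Drop S2: the rest still cover every element — redundant.
Drop S7: the rest still cover every element — redundant.
Drop S8: the rest still cover every element — redundant.
3 redundant: S2, S7, S8.

3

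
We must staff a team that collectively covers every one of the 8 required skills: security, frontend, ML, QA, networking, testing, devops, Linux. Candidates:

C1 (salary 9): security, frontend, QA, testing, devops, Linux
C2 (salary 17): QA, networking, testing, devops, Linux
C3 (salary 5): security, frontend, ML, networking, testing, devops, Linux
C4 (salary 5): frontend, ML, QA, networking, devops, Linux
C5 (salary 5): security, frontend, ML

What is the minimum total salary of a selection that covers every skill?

10

C3, C4 cover every skill at salary 5 + 5 = 10.
Any cover uses at least 2 candidates; among all covering selections none totals below 10.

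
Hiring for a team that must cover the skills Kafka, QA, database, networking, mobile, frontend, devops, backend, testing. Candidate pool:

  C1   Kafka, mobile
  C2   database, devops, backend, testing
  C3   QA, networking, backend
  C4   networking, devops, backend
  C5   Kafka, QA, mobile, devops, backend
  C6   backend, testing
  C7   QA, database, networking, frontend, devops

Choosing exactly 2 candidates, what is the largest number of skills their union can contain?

8

Choosing C5, C7 covers {Kafka, QA, database, networking, mobile, frontend, devops, backend} — 8 skills.
No choice of 2 candidates does better; here testing is left uncovered.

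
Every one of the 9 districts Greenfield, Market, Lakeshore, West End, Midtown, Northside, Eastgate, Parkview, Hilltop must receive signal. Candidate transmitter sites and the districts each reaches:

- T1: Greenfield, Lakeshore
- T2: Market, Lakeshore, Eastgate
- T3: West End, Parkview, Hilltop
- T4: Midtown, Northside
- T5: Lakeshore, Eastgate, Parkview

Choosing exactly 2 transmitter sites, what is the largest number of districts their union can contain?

Choosing T2, T3 covers {Market, Lakeshore, West End, Eastgate, Parkview, Hilltop} — 6 districts.
No choice of 2 transmitter sites does better; here Greenfield, Midtown, Northside are left uncovered.

6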